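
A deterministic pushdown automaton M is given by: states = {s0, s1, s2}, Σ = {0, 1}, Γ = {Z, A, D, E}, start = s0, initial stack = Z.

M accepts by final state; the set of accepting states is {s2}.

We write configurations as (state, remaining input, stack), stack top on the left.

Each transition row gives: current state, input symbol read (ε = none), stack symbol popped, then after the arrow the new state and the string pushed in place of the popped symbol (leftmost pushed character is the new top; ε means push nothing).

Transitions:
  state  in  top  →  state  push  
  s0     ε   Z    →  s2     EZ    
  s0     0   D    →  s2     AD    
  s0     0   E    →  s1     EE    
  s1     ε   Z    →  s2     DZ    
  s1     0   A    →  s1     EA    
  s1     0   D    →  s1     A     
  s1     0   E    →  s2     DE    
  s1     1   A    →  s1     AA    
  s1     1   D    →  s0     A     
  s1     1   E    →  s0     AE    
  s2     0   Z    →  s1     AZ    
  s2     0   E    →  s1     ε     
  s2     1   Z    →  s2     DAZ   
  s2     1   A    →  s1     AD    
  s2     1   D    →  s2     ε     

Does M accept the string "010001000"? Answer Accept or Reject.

(s0, 010001000, Z)
  ε-move, top Z: go to s2, push EZ → (s2, 010001000, EZ)
  read 0, top E: go to s1, push ε → (s1, 10001000, Z)
  ε-move, top Z: go to s2, push DZ → (s2, 10001000, DZ)
  read 1, top D: go to s2, push ε → (s2, 0001000, Z)
  read 0, top Z: go to s1, push AZ → (s1, 001000, AZ)
  read 0, top A: go to s1, push EA → (s1, 01000, EAZ)
  read 0, top E: go to s2, push DE → (s2, 1000, DEAZ)
  read 1, top D: go to s2, push ε → (s2, 000, EAZ)
  read 0, top E: go to s1, push ε → (s1, 00, AZ)
  read 0, top A: go to s1, push EA → (s1, 0, EAZ)
  read 0, top E: go to s2, push DE → (s2, ε, DEAZ)
All input consumed; state s2 ∈ F.

Accept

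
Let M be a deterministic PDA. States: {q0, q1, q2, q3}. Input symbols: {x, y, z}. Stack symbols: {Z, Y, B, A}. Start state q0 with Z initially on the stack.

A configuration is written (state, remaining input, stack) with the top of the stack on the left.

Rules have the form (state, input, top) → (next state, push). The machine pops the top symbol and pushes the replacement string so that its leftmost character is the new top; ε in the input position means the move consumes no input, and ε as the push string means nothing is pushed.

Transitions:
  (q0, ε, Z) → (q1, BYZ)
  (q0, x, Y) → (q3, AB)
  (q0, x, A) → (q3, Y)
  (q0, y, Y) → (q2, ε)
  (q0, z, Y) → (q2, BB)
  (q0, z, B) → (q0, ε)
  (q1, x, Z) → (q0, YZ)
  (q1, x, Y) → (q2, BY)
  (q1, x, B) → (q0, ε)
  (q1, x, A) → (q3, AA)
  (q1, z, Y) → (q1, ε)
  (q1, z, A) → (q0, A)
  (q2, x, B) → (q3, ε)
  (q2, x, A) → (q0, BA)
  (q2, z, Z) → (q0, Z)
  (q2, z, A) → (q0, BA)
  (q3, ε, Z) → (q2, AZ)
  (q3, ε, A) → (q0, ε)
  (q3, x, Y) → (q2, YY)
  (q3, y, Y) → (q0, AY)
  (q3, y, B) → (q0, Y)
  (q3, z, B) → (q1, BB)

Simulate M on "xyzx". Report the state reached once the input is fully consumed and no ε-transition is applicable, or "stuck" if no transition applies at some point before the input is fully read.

q0

(q0, xyzx, Z)
  ε-move, top Z: go to q1, push BYZ → (q1, xyzx, BYZ)
  read x, top B: go to q0, push ε → (q0, yzx, YZ)
  read y, top Y: go to q2, push ε → (q2, zx, Z)
  read z, top Z: go to q0, push Z → (q0, x, Z)
  ε-move, top Z: go to q1, push BYZ → (q1, x, BYZ)
  read x, top B: go to q0, push ε → (q0, ε, YZ)
All input consumed; M is in state q0.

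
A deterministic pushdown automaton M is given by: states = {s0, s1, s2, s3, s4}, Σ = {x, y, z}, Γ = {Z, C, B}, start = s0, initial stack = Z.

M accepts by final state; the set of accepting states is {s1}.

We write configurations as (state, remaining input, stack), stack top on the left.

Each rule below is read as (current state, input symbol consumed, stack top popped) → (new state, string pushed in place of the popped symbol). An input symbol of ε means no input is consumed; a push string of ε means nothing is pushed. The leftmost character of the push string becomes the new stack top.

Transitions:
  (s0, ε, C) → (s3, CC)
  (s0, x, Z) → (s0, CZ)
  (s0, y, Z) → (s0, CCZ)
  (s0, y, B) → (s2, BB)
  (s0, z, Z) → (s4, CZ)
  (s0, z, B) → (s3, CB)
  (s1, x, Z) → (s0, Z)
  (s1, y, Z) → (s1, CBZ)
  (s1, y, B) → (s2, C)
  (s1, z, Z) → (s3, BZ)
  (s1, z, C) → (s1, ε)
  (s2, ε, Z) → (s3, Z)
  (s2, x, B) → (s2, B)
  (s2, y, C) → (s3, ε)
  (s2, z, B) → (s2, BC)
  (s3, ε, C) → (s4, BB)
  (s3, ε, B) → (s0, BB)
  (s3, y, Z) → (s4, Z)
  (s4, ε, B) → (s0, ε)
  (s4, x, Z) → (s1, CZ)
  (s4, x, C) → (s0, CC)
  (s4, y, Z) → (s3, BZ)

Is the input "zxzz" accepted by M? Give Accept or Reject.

(s0, zxzz, Z) ⊢ (s4, xzz, CZ) ⊢ (s0, zz, CCZ) ⊢ (s3, zz, CCCZ) ⊢ (s4, zz, BBCCZ) ⊢ (s0, zz, BCCZ) ⊢ (s3, z, CBCCZ) ⊢ (s4, z, BBBCCZ) ⊢ (s0, z, BBCCZ) ⊢ (s3, ε, CBBCCZ) ⊢ (s4, ε, BBBBCCZ) ⊢ (s0, ε, BBBCCZ)
All input consumed; state s0 ∉ F and no further ε-move applies.

Reject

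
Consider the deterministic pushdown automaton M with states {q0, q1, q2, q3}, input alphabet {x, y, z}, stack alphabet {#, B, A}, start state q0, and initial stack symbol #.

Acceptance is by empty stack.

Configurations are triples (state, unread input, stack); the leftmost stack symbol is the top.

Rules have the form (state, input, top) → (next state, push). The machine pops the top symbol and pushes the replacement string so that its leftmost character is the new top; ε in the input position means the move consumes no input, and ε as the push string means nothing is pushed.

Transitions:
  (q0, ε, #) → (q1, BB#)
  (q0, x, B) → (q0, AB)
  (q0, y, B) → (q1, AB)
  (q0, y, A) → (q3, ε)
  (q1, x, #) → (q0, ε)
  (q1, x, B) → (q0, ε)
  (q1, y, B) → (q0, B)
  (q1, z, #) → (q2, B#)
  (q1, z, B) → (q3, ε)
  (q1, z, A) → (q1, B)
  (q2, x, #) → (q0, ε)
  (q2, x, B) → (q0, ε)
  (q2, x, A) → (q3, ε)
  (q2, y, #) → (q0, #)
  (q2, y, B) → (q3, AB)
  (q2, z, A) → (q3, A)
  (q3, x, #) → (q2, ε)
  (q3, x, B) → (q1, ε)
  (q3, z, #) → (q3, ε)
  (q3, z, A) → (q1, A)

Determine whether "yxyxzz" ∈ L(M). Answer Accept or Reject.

(q0, yxyxzz, #)
  ε-move, top #: go to q1, push BB# → (q1, yxyxzz, BB#)
  read y, top B: go to q0, push B → (q0, xyxzz, BB#)
  read x, top B: go to q0, push AB → (q0, yxzz, ABB#)
  read y, top A: go to q3, push ε → (q3, xzz, BB#)
  read x, top B: go to q1, push ε → (q1, zz, B#)
  read z, top B: go to q3, push ε → (q3, z, #)
  read z, top #: go to q3, push ε → (q3, ε, ε)
All input consumed and the stack is empty.

Accept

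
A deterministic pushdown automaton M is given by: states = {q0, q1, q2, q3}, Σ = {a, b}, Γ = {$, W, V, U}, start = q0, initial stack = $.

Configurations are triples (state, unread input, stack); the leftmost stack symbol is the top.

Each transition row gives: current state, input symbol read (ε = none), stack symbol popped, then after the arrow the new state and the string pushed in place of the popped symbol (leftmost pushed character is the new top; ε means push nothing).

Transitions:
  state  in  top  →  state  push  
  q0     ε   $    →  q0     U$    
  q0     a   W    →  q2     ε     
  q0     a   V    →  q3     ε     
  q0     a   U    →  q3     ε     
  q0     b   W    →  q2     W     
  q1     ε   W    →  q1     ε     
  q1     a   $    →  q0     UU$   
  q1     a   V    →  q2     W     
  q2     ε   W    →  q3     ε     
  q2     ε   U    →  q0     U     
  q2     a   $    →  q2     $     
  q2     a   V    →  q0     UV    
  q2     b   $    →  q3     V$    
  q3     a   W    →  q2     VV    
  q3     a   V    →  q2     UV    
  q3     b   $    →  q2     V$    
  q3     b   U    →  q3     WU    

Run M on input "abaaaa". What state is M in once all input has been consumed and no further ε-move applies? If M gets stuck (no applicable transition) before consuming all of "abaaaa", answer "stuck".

(q0, abaaaa, $) ⊢ (q0, abaaaa, U$) ⊢ (q3, baaaa, $) ⊢ (q2, aaaa, V$) ⊢ (q0, aaa, UV$) ⊢ (q3, aa, V$) ⊢ (q2, a, UV$) ⊢ (q0, a, UV$) ⊢ (q3, ε, V$)
All input consumed; M is in state q3.

q3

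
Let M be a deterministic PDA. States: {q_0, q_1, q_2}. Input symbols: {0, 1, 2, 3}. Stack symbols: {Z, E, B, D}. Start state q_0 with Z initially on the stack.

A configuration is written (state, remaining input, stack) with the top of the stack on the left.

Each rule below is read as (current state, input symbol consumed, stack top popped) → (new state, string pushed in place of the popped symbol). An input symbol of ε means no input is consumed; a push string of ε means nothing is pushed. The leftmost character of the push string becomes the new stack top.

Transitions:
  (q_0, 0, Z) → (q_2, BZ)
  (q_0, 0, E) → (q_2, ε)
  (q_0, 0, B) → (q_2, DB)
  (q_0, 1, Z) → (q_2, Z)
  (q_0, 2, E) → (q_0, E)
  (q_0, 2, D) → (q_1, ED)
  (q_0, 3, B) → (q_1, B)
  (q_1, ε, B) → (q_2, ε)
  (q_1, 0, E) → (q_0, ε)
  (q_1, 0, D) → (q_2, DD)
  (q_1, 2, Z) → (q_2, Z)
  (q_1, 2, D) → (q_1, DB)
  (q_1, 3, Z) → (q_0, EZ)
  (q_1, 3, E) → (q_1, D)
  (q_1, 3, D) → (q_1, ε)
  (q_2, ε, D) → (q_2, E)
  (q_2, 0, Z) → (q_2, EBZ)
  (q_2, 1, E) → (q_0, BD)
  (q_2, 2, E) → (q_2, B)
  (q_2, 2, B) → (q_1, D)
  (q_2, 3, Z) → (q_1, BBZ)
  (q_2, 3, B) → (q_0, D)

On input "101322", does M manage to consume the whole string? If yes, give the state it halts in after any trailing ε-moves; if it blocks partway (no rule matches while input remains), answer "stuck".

q_1

(q_0, 101322, Z) ⊢ (q_2, 01322, Z) ⊢ (q_2, 1322, EBZ) ⊢ (q_0, 322, BDBZ) ⊢ (q_1, 22, BDBZ) ⊢ (q_2, 22, DBZ) ⊢ (q_2, 22, EBZ) ⊢ (q_2, 2, BBZ) ⊢ (q_1, ε, DBZ)
All input consumed; M is in state q_1.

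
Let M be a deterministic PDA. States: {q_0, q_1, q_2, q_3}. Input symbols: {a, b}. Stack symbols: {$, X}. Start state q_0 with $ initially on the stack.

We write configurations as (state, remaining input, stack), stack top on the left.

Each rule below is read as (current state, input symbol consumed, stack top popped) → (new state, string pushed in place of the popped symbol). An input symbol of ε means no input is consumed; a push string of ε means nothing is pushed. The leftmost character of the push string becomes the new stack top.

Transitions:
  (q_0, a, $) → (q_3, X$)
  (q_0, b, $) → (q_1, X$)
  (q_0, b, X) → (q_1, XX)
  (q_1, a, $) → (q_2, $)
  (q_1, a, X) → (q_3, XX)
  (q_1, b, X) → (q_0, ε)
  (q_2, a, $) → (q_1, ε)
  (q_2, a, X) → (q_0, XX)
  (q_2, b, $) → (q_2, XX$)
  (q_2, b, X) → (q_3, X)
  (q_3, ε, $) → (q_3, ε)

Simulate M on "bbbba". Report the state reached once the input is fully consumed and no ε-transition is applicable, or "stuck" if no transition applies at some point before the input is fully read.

q_3

(q_0, bbbba, $)
  read b, top $: go to q_1, push X$ → (q_1, bbba, X$)
  read b, top X: go to q_0, push ε → (q_0, bba, $)
  read b, top $: go to q_1, push X$ → (q_1, ba, X$)
  read b, top X: go to q_0, push ε → (q_0, a, $)
  read a, top $: go to q_3, push X$ → (q_3, ε, X$)
All input consumed; M is in state q_3.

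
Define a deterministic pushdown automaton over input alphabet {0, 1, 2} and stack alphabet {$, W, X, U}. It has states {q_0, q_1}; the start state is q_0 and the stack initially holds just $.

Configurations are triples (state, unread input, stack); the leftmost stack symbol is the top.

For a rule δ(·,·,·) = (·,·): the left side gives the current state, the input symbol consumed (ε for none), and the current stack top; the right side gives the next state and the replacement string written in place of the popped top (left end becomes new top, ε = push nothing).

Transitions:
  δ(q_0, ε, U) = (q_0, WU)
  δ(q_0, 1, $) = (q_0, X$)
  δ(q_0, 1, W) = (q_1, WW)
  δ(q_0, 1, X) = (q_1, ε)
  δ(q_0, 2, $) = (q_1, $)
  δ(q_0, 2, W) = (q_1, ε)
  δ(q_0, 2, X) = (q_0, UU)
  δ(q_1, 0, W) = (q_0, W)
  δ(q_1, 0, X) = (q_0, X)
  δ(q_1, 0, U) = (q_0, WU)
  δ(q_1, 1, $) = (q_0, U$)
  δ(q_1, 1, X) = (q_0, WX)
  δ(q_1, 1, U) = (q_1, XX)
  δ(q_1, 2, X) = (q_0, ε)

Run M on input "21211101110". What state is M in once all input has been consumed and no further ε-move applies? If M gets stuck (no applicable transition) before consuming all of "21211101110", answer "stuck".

(q_0, 21211101110, $)
  read 2, top $: go to q_1, push $ → (q_1, 1211101110, $)
  read 1, top $: go to q_0, push U$ → (q_0, 211101110, U$)
  ε-move, top U: go to q_0, push WU → (q_0, 211101110, WU$)
  read 2, top W: go to q_1, push ε → (q_1, 11101110, U$)
  read 1, top U: go to q_1, push XX → (q_1, 1101110, XX$)
  read 1, top X: go to q_0, push WX → (q_0, 101110, WXX$)
  read 1, top W: go to q_1, push WW → (q_1, 01110, WWXX$)
  read 0, top W: go to q_0, push W → (q_0, 1110, WWXX$)
  read 1, top W: go to q_1, push WW → (q_1, 110, WWWXX$)
No transition for (q_1, 1, top W); M blocks with input 110 remaining.

stuck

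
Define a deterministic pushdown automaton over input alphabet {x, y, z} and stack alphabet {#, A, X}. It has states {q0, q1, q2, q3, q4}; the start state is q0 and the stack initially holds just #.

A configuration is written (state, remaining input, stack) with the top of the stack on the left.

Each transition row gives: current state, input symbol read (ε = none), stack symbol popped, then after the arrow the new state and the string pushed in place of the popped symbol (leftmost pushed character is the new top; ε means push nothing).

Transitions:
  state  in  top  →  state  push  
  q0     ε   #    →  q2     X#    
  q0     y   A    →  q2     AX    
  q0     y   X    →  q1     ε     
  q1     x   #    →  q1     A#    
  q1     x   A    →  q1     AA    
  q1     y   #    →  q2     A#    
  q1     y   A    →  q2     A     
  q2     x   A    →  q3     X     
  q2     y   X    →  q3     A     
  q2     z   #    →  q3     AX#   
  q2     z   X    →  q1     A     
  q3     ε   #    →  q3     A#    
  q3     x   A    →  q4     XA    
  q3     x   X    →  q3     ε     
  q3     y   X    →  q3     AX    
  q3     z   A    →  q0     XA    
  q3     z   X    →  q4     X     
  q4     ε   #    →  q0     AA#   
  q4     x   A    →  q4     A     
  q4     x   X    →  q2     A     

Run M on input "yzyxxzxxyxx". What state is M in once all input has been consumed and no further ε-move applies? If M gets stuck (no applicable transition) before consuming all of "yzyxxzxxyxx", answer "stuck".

stuck

(q0, yzyxxzxxyxx, #)
  ε-move, top #: go to q2, push X# → (q2, yzyxxzxxyxx, X#)
  read y, top X: go to q3, push A → (q3, zyxxzxxyxx, A#)
  read z, top A: go to q0, push XA → (q0, yxxzxxyxx, XA#)
  read y, top X: go to q1, push ε → (q1, xxzxxyxx, A#)
  read x, top A: go to q1, push AA → (q1, xzxxyxx, AA#)
  read x, top A: go to q1, push AA → (q1, zxxyxx, AAA#)
No transition for (q1, z, top A); M blocks with input zxxyxx remaining.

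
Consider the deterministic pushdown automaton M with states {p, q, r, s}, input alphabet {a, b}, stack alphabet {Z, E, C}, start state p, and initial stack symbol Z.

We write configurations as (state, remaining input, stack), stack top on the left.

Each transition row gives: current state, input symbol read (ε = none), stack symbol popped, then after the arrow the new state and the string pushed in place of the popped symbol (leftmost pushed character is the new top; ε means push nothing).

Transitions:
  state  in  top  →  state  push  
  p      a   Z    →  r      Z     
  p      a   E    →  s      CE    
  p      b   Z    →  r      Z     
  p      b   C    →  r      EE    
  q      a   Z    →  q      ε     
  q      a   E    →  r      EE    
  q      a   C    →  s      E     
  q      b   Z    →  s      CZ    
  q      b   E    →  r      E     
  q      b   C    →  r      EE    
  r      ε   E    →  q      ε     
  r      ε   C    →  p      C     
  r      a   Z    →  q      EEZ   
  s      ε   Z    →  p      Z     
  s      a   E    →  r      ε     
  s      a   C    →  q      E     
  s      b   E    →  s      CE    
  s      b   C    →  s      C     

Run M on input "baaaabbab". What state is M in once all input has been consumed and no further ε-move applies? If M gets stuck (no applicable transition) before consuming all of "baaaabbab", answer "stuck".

stuck

(p, baaaabbab, Z)
  read b, top Z: go to r, push Z → (r, aaaabbab, Z)
  read a, top Z: go to q, push EEZ → (q, aaabbab, EEZ)
  read a, top E: go to r, push EE → (r, aabbab, EEEZ)
  ε-move, top E: go to q, push ε → (q, aabbab, EEZ)
  read a, top E: go to r, push EE → (r, abbab, EEEZ)
  ε-move, top E: go to q, push ε → (q, abbab, EEZ)
  read a, top E: go to r, push EE → (r, bbab, EEEZ)
  ε-move, top E: go to q, push ε → (q, bbab, EEZ)
  read b, top E: go to r, push E → (r, bab, EEZ)
  ε-move, top E: go to q, push ε → (q, bab, EZ)
  read b, top E: go to r, push E → (r, ab, EZ)
  ε-move, top E: go to q, push ε → (q, ab, Z)
  read a, top Z: go to q, push ε → (q, b, ε)
No transition for (q, b, top ε); M blocks with input b remaining.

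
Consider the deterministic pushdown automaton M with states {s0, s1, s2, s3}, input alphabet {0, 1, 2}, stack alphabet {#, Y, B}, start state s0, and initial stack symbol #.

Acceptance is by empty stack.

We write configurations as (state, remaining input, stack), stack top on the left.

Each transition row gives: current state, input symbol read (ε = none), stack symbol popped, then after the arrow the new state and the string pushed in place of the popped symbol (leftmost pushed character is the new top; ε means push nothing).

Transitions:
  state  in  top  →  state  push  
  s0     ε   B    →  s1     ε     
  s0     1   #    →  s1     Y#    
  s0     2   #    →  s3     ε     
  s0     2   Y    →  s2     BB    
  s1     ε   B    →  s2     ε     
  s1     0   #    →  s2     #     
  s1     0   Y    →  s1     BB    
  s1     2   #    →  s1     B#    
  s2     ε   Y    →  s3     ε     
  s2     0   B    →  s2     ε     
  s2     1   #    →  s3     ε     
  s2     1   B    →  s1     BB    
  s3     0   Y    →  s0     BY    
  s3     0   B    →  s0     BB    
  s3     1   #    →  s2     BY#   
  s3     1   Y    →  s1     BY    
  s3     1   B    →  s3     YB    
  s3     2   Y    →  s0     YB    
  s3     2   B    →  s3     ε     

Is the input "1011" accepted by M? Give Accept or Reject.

Reject

(s0, 1011, #)
  read 1, top #: go to s1, push Y# → (s1, 011, Y#)
  read 0, top Y: go to s1, push BB → (s1, 11, BB#)
  ε-move, top B: go to s2, push ε → (s2, 11, B#)
  read 1, top B: go to s1, push BB → (s1, 1, BB#)
  ε-move, top B: go to s2, push ε → (s2, 1, B#)
  read 1, top B: go to s1, push BB → (s1, ε, BB#)
  ε-move, top B: go to s2, push ε → (s2, ε, B#)
All input consumed; stack is B#, not empty, and no further ε-move applies.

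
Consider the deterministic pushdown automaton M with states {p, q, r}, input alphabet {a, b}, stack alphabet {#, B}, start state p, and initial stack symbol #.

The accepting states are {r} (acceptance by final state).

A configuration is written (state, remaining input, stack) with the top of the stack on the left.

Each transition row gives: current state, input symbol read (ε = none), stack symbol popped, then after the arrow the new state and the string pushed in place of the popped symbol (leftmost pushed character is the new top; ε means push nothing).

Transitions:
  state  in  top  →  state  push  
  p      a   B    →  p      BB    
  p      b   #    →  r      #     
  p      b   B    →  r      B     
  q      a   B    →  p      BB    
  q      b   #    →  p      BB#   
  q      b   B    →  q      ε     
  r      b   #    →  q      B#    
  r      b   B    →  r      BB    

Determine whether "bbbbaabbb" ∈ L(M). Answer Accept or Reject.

(p, bbbbaabbb, #)
  read b, top #: go to r, push # → (r, bbbaabbb, #)
  read b, top #: go to q, push B# → (q, bbaabbb, B#)
  read b, top B: go to q, push ε → (q, baabbb, #)
  read b, top #: go to p, push BB# → (p, aabbb, BB#)
  read a, top B: go to p, push BB → (p, abbb, BBB#)
  read a, top B: go to p, push BB → (p, bbb, BBBB#)
  read b, top B: go to r, push B → (r, bb, BBBB#)
  read b, top B: go to r, push BB → (r, b, BBBBB#)
  read b, top B: go to r, push BB → (r, ε, BBBBBB#)
All input consumed; state r ∈ F.

Accept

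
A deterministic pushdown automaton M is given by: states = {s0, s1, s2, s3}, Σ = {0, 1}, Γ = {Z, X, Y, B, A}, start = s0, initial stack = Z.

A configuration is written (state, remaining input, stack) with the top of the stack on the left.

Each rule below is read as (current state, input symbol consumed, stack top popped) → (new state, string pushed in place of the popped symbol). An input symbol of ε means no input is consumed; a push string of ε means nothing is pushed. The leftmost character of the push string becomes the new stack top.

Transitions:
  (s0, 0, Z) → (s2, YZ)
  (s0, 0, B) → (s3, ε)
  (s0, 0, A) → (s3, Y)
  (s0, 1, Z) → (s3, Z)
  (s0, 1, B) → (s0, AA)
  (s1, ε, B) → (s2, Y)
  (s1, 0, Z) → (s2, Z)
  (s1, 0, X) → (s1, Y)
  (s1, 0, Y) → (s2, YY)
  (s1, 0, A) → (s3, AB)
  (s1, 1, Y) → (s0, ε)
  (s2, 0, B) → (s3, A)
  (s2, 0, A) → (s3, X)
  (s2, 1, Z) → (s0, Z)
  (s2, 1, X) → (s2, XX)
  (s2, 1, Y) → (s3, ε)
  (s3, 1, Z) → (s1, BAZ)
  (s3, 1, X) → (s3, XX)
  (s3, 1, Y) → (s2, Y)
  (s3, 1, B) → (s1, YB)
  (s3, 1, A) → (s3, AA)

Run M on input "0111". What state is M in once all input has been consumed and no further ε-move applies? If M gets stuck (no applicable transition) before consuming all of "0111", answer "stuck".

s3

(s0, 0111, Z)
  read 0, top Z: go to s2, push YZ → (s2, 111, YZ)
  read 1, top Y: go to s3, push ε → (s3, 11, Z)
  read 1, top Z: go to s1, push BAZ → (s1, 1, BAZ)
  ε-move, top B: go to s2, push Y → (s2, 1, YAZ)
  read 1, top Y: go to s3, push ε → (s3, ε, AZ)
All input consumed; M is in state s3.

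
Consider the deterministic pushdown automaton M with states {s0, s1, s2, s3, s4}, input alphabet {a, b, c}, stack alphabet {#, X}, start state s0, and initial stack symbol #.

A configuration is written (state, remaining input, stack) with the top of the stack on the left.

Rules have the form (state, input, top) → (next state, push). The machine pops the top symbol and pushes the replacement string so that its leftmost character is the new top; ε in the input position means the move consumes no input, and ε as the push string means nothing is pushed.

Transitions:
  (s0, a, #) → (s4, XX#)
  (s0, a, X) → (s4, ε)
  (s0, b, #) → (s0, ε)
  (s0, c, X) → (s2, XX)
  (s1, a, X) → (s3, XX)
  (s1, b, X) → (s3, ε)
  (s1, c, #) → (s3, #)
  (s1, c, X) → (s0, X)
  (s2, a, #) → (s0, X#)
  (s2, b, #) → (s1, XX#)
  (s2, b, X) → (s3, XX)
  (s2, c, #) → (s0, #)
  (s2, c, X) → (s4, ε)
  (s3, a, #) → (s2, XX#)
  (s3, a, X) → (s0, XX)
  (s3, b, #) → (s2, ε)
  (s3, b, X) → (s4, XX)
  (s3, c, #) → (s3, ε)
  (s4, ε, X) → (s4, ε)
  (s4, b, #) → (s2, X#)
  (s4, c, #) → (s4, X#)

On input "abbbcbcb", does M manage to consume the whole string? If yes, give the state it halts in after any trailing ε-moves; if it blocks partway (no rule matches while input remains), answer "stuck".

s2

(s0, abbbcbcb, #) ⊢ (s4, bbbcbcb, XX#) ⊢ (s4, bbbcbcb, X#) ⊢ (s4, bbbcbcb, #) ⊢ (s2, bbcbcb, X#) ⊢ (s3, bcbcb, XX#) ⊢ (s4, cbcb, XXX#) ⊢ (s4, cbcb, XX#) ⊢ (s4, cbcb, X#) ⊢ (s4, cbcb, #) ⊢ (s4, bcb, X#) ⊢ (s4, bcb, #) ⊢ (s2, cb, X#) ⊢ (s4, b, #) ⊢ (s2, ε, X#)
All input consumed; M is in state s2.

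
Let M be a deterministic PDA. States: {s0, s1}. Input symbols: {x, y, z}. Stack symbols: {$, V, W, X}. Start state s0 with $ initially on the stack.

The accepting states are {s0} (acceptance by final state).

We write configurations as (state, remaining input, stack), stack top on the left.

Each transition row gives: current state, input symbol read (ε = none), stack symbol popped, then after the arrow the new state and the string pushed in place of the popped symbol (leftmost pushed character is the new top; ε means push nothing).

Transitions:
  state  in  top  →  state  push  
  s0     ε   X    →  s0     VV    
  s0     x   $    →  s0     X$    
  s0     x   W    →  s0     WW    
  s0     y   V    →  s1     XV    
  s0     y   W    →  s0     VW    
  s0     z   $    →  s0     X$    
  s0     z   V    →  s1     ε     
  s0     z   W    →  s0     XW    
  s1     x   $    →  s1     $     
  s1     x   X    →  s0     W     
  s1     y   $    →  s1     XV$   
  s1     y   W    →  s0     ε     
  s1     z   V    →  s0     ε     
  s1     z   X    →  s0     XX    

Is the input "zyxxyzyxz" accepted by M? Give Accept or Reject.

Accept

(s0, zyxxyzyxz, $)
  read z, top $: go to s0, push X$ → (s0, yxxyzyxz, X$)
  ε-move, top X: go to s0, push VV → (s0, yxxyzyxz, VV$)
  read y, top V: go to s1, push XV → (s1, xxyzyxz, XVV$)
  read x, top X: go to s0, push W → (s0, xyzyxz, WVV$)
  read x, top W: go to s0, push WW → (s0, yzyxz, WWVV$)
  read y, top W: go to s0, push VW → (s0, zyxz, VWWVV$)
  read z, top V: go to s1, push ε → (s1, yxz, WWVV$)
  read y, top W: go to s0, push ε → (s0, xz, WVV$)
  read x, top W: go to s0, push WW → (s0, z, WWVV$)
  read z, top W: go to s0, push XW → (s0, ε, XWWVV$)
All input consumed; state s0 ∈ F.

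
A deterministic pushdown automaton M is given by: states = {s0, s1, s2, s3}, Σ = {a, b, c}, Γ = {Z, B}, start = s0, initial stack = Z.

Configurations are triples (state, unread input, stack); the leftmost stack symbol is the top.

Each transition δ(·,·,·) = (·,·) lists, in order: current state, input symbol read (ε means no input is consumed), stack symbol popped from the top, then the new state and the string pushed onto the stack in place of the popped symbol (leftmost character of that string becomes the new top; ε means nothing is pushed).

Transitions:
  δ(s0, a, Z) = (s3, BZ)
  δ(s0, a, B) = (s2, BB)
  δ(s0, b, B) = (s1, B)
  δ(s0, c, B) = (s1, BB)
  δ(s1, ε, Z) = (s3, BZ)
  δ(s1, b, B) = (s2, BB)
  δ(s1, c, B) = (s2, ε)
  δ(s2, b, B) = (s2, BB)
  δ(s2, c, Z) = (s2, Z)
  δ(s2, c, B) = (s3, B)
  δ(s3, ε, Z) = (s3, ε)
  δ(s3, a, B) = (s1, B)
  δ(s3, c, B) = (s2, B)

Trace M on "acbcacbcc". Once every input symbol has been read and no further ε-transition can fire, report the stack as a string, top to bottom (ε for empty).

(s0, acbcacbcc, Z)
  read a, top Z: go to s3, push BZ → (s3, cbcacbcc, BZ)
  read c, top B: go to s2, push B → (s2, bcacbcc, BZ)
  read b, top B: go to s2, push BB → (s2, cacbcc, BBZ)
  read c, top B: go to s3, push B → (s3, acbcc, BBZ)
  read a, top B: go to s1, push B → (s1, cbcc, BBZ)
  read c, top B: go to s2, push ε → (s2, bcc, BZ)
  read b, top B: go to s2, push BB → (s2, cc, BBZ)
  read c, top B: go to s3, push B → (s3, c, BBZ)
  read c, top B: go to s2, push B → (s2, ε, BBZ)
All input consumed in state s2 with stack BBZ.

BBZ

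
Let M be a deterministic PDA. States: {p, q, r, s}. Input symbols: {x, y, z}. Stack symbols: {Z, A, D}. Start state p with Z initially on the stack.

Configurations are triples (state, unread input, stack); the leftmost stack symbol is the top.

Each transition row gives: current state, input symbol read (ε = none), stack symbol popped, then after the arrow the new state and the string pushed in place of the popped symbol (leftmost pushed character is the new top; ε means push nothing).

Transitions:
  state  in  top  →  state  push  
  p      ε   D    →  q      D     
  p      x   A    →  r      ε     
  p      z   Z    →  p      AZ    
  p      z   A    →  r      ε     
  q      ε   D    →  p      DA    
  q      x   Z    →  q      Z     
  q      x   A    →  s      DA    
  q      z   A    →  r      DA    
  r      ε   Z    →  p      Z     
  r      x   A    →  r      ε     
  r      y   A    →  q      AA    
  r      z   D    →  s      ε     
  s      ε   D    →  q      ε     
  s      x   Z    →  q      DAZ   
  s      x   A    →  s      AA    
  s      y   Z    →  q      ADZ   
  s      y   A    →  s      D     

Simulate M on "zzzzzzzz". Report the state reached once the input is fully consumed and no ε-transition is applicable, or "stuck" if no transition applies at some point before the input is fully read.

(p, zzzzzzzz, Z)
  read z, top Z: go to p, push AZ → (p, zzzzzzz, AZ)
  read z, top A: go to r, push ε → (r, zzzzzz, Z)
  ε-move, top Z: go to p, push Z → (p, zzzzzz, Z)
  read z, top Z: go to p, push AZ → (p, zzzzz, AZ)
  read z, top A: go to r, push ε → (r, zzzz, Z)
  ε-move, top Z: go to p, push Z → (p, zzzz, Z)
  read z, top Z: go to p, push AZ → (p, zzz, AZ)
  read z, top A: go to r, push ε → (r, zz, Z)
  ε-move, top Z: go to p, push Z → (p, zz, Z)
  read z, top Z: go to p, push AZ → (p, z, AZ)
  read z, top A: go to r, push ε → (r, ε, Z)
  ε-move, top Z: go to p, push Z → (p, ε, Z)
All input consumed; M is in state p.

p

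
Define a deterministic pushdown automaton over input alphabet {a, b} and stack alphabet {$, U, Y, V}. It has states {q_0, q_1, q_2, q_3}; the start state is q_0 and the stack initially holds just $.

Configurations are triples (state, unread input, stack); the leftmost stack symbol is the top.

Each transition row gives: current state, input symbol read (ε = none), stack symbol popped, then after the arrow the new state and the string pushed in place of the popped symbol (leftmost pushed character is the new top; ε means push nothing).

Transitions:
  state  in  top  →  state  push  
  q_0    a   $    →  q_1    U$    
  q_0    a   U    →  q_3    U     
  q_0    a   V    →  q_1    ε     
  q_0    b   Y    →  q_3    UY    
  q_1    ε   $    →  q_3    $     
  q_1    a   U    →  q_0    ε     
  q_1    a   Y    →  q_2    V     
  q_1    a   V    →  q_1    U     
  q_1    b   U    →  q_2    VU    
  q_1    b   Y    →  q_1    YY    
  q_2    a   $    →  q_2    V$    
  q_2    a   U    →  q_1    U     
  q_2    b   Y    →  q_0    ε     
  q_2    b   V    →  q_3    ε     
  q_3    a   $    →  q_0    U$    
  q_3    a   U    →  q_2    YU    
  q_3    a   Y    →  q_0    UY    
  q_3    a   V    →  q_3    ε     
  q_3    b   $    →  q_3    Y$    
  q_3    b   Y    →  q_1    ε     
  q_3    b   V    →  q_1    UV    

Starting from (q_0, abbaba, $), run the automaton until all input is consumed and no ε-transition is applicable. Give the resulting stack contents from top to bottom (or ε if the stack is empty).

U$

(q_0, abbaba, $)
  read a, top $: go to q_1, push U$ → (q_1, bbaba, U$)
  read b, top U: go to q_2, push VU → (q_2, baba, VU$)
  read b, top V: go to q_3, push ε → (q_3, aba, U$)
  read a, top U: go to q_2, push YU → (q_2, ba, YU$)
  read b, top Y: go to q_0, push ε → (q_0, a, U$)
  read a, top U: go to q_3, push U → (q_3, ε, U$)
All input consumed in state q_3 with stack U$.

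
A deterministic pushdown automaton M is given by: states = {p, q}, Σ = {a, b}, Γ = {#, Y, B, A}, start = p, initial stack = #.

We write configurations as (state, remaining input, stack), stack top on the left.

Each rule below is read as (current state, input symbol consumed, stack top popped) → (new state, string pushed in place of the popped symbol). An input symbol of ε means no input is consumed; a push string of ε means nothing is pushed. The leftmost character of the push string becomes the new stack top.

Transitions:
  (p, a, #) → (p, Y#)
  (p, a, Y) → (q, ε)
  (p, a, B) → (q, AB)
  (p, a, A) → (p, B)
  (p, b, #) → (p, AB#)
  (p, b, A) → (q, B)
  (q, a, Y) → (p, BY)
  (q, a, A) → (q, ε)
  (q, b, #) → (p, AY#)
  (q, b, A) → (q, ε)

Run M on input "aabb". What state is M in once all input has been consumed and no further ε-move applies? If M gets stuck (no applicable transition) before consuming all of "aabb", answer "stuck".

q

(p, aabb, #)
  read a, top #: go to p, push Y# → (p, abb, Y#)
  read a, top Y: go to q, push ε → (q, bb, #)
  read b, top #: go to p, push AY# → (p, b, AY#)
  read b, top A: go to q, push B → (q, ε, BY#)
All input consumed; M is in state q.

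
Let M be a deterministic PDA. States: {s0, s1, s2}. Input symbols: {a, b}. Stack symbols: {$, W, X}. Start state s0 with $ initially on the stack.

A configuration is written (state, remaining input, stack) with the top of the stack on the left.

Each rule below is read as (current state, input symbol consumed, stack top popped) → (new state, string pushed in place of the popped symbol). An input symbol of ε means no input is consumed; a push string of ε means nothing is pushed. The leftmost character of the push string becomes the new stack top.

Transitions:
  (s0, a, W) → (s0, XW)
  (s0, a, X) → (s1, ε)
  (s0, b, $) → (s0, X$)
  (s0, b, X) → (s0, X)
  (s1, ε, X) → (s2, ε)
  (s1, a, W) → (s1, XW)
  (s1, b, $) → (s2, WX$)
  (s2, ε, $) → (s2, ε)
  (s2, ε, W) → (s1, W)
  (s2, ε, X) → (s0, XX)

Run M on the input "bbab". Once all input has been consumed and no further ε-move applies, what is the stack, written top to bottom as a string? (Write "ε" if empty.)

WX$

(s0, bbab, $)
  read b, top $: go to s0, push X$ → (s0, bab, X$)
  read b, top X: go to s0, push X → (s0, ab, X$)
  read a, top X: go to s1, push ε → (s1, b, $)
  read b, top $: go to s2, push WX$ → (s2, ε, WX$)
  ε-move, top W: go to s1, push W → (s1, ε, WX$)
All input consumed in state s1 with stack WX$.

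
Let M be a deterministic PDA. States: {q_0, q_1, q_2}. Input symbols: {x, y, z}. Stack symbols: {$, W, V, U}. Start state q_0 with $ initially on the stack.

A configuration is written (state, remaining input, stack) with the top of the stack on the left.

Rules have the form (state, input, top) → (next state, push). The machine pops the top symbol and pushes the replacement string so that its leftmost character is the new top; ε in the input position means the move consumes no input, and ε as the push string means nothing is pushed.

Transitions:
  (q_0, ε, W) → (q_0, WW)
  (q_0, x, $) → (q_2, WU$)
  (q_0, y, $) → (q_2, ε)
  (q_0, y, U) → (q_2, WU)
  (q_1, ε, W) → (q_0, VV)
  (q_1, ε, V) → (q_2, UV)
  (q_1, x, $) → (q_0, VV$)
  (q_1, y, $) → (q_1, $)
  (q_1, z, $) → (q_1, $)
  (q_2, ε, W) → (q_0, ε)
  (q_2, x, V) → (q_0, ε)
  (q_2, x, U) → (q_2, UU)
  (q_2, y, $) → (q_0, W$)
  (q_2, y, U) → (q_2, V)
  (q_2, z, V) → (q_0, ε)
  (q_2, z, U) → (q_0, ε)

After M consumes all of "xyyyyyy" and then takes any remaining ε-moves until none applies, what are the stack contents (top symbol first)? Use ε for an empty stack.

(q_0, xyyyyyy, $) ⊢ (q_2, yyyyyy, WU$) ⊢ (q_0, yyyyyy, U$) ⊢ (q_2, yyyyy, WU$) ⊢ (q_0, yyyyy, U$) ⊢ (q_2, yyyy, WU$) ⊢ (q_0, yyyy, U$) ⊢ (q_2, yyy, WU$) ⊢ (q_0, yyy, U$) ⊢ (q_2, yy, WU$) ⊢ (q_0, yy, U$) ⊢ (q_2, y, WU$) ⊢ (q_0, y, U$) ⊢ (q_2, ε, WU$) ⊢ (q_0, ε, U$)
All input consumed in state q_0 with stack U$.

U$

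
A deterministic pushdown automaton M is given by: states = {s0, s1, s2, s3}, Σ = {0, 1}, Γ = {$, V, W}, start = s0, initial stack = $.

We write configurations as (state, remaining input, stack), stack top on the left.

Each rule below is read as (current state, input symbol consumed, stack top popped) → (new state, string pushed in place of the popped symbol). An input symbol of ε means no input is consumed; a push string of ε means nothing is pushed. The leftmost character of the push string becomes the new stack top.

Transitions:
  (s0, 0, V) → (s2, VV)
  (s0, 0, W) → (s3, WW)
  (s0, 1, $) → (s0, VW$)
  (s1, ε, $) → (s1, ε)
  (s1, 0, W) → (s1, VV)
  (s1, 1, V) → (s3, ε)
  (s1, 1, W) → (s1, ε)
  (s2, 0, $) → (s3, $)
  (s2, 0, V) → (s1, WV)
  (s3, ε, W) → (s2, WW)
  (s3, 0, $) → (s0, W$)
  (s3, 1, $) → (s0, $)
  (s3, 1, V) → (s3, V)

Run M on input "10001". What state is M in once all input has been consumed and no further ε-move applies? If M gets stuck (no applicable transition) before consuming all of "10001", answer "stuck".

(s0, 10001, $)
  read 1, top $: go to s0, push VW$ → (s0, 0001, VW$)
  read 0, top V: go to s2, push VV → (s2, 001, VVW$)
  read 0, top V: go to s1, push WV → (s1, 01, WVVW$)
  read 0, top W: go to s1, push VV → (s1, 1, VVVVW$)
  read 1, top V: go to s3, push ε → (s3, ε, VVVW$)
All input consumed; M is in state s3.

s3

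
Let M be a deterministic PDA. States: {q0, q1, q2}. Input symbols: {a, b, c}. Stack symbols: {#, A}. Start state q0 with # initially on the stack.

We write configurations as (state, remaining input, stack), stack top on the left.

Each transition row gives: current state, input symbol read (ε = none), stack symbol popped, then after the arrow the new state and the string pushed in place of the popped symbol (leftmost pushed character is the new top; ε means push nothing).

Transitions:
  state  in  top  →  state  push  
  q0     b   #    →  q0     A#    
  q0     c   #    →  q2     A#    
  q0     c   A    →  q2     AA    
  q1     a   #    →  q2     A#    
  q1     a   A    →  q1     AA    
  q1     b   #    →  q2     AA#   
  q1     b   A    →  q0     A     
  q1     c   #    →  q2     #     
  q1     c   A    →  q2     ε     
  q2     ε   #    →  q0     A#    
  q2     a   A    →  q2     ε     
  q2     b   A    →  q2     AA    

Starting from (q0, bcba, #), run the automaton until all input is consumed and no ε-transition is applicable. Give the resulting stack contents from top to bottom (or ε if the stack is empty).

(q0, bcba, #)
  read b, top #: go to q0, push A# → (q0, cba, A#)
  read c, top A: go to q2, push AA → (q2, ba, AA#)
  read b, top A: go to q2, push AA → (q2, a, AAA#)
  read a, top A: go to q2, push ε → (q2, ε, AA#)
All input consumed in state q2 with stack AA#.

AA#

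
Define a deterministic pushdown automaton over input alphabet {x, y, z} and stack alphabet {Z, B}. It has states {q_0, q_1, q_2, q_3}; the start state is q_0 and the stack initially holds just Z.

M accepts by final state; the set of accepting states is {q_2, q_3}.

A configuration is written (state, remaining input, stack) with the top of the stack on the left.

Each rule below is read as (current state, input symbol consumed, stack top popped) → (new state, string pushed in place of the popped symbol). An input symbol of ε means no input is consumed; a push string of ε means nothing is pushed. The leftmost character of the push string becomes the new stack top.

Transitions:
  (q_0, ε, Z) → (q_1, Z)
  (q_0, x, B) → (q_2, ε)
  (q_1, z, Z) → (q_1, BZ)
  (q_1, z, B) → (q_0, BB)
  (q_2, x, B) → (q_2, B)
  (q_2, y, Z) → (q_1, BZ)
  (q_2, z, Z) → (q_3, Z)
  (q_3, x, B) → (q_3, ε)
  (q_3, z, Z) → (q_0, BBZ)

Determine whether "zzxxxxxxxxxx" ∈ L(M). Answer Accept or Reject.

(q_0, zzxxxxxxxxxx, Z)
  ε-move, top Z: go to q_1, push Z → (q_1, zzxxxxxxxxxx, Z)
  read z, top Z: go to q_1, push BZ → (q_1, zxxxxxxxxxx, BZ)
  read z, top B: go to q_0, push BB → (q_0, xxxxxxxxxx, BBZ)
  read x, top B: go to q_2, push ε → (q_2, xxxxxxxxx, BZ)
  read x, top B: go to q_2, push B → (q_2, xxxxxxxx, BZ)
  read x, top B: go to q_2, push B → (q_2, xxxxxxx, BZ)
  read x, top B: go to q_2, push B → (q_2, xxxxxx, BZ)
  read x, top B: go to q_2, push B → (q_2, xxxxx, BZ)
  read x, top B: go to q_2, push B → (q_2, xxxx, BZ)
  read x, top B: go to q_2, push B → (q_2, xxx, BZ)
  read x, top B: go to q_2, push B → (q_2, xx, BZ)
  read x, top B: go to q_2, push B → (q_2, x, BZ)
  read x, top B: go to q_2, push B → (q_2, ε, BZ)
All input consumed; state q_2 ∈ F.

Accept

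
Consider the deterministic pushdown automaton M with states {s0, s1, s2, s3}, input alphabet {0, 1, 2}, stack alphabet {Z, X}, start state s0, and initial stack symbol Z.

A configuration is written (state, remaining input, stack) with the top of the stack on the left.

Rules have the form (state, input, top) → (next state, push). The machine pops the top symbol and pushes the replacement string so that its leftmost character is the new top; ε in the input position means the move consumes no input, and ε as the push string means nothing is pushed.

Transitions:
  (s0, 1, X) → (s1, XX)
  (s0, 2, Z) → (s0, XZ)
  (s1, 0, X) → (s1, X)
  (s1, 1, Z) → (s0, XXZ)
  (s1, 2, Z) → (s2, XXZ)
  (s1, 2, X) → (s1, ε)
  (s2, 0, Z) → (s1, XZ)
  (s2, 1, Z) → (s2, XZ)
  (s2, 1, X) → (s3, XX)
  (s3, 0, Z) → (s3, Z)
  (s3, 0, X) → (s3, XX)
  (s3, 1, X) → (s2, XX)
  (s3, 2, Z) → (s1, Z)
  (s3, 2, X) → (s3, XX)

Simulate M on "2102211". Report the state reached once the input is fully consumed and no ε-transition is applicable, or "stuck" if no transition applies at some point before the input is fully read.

(s0, 2102211, Z)
  read 2, top Z: go to s0, push XZ → (s0, 102211, XZ)
  read 1, top X: go to s1, push XX → (s1, 02211, XXZ)
  read 0, top X: go to s1, push X → (s1, 2211, XXZ)
  read 2, top X: go to s1, push ε → (s1, 211, XZ)
  read 2, top X: go to s1, push ε → (s1, 11, Z)
  read 1, top Z: go to s0, push XXZ → (s0, 1, XXZ)
  read 1, top X: go to s1, push XX → (s1, ε, XXXZ)
All input consumed; M is in state s1.

s1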